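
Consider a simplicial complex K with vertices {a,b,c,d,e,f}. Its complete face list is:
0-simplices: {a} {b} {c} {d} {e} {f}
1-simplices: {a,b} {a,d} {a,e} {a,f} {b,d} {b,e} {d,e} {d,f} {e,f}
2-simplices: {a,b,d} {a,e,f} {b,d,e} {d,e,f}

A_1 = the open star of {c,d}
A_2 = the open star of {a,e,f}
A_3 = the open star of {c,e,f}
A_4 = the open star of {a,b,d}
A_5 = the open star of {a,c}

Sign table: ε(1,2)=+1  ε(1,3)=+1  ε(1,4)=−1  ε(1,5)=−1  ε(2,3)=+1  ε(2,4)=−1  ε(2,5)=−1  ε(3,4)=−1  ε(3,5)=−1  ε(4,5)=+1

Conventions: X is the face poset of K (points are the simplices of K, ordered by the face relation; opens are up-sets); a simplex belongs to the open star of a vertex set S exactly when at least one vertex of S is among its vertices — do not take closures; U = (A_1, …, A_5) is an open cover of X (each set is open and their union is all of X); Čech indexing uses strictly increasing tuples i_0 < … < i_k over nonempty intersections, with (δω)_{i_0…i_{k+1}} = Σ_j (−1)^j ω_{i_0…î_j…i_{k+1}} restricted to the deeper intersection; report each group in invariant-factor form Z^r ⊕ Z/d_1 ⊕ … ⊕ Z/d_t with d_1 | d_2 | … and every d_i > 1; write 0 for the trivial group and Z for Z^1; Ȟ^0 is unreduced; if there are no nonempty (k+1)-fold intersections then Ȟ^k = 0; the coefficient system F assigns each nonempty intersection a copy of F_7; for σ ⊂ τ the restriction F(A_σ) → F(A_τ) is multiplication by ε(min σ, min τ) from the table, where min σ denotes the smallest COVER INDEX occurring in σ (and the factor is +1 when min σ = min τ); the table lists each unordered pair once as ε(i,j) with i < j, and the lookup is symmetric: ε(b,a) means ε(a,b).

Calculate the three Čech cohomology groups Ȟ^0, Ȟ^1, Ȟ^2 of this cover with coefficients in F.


intersection data:
  A1={{c},{d},{a,d},{b,d},{d,e},{d,f},{a,b,d},{b,d,e},{d,e,f}} A2={{a},{e},{f},{a,b},{a,d},{a,e},{a,f},{b,e},{d,e},{d,f},{e,f},{a,b,d},{a,e,f},{b,d,e},{d,e,f}} A3={{c},{e},{f},{a,e},{a,f},{b,e},{d,e},{d,f},{e,f},{a,e,f},{b,d,e},{d,e,f}} A4={{a},{b},{d},{a,b},{a,d},{a,e},{a,f},{b,d},{b,e},{d,e},{d,f},{a,b,d},{a,e,f},{b,d,e},{d,e,f}} A5={{a},{c},{a,b},{a,d},{a,e},{a,f},{a,b,d},{a,e,f}}
  A12={{a,d},{d,e},{d,f},{a,b,d},{b,d,e},{d,e,f}} A13={{c},{d,e},{d,f},{b,d,e},{d,e,f}} A14={{d},{a,d},{b,d},{d,e},{d,f},{a,b,d},{b,d,e},{d,e,f}} A15={{c},{a,d},{a,b,d}} A23={{e},{f},{a,e},{a,f},{b,e},{d,e},{d,f},{e,f},{a,e,f},{b,d,e},{d,e,f}} A24={{a},{a,b},{a,d},{a,e},{a,f},{b,e},{d,e},{d,f},{a,b,d},{a,e,f},{b,d,e},{d,e,f}} A25={{a},{a,b},{a,d},{a,e},{a,f},{a,b,d},{a,e,f}} A34={{a,e},{a,f},{b,e},{d,e},{d,f},{a,e,f},{b,d,e},{d,e,f}} A35={{c},{a,e},{a,f},{a,e,f}} A45={{a},{a,b},{a,d},{a,e},{a,f},{a,b,d},{a,e,f}}
  A123={{d,e},{d,f},{b,d,e},{d,e,f}} A124={{a,d},{d,e},{d,f},{a,b,d},{b,d,e},{d,e,f}} A125={{a,d},{a,b,d}} A134={{d,e},{d,f},{b,d,e},{d,e,f}} A135={{c}} A145={{a,d},{a,b,d}} A234={{a,e},{a,f},{b,e},{d,e},{d,f},{a,e,f},{b,d,e},{d,e,f}} A235={{a,e},{a,f},{a,e,f}} A245={{a},{a,b},{a,d},{a,e},{a,f},{a,b,d},{a,e,f}} A345={{a,e},{a,f},{a,e,f}}
  A1234={{d,e},{d,f},{b,d,e},{d,e,f}} A1245={{a,d},{a,b,d}} A2345={{a,e},{a,f},{a,e,f}}
C dims 5,10,10,3; δ0: rk_F7 4; δ1: rk_F7 6; δ2: rk_F7 3
Ȟ^0 = (5 − 4) − 0 = 1, so Ȟ^0 ≅ Z/7
Ȟ^1 = (10 − 6) − 4 = 0, so Ȟ^1 ≅ 0
Ȟ^2 = (10 − 3) − 6 = 1, so Ȟ^2 ≅ Z/7

Ȟ^0(U;F) ≅ Z/7, Ȟ^1(U;F) ≅ 0, Ȟ^2(U;F) ≅ Z/7


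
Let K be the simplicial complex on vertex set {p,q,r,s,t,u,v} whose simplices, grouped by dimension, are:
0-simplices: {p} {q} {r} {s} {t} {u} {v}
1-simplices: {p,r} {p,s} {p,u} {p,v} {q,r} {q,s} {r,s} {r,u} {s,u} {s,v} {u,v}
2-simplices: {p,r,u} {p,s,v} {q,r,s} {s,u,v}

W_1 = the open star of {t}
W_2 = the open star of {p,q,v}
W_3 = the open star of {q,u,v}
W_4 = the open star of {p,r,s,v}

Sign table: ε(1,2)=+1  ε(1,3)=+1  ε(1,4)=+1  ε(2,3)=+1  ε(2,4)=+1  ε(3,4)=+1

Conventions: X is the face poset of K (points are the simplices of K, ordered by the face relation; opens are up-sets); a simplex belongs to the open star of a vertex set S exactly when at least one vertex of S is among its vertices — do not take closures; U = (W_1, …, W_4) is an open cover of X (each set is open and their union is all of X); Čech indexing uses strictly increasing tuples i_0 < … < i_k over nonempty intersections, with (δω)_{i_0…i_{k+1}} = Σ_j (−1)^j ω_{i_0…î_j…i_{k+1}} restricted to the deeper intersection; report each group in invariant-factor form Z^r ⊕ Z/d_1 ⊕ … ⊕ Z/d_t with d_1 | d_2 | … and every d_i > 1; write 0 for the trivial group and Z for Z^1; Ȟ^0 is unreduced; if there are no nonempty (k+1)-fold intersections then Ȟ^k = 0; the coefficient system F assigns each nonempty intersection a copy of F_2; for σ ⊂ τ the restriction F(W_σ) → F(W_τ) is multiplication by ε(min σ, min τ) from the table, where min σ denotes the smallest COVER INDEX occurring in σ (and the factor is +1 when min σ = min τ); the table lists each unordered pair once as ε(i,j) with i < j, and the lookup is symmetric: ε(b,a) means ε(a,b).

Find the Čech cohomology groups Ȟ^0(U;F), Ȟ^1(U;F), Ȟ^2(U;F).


Ȟ^0(U;F) ≅ Z/2 ⊕ Z/2,  Ȟ^1(U;F) ≅ 0,  Ȟ^2(U;F) ≅ 0

nerve of the cover:
  W1={{t}} W2={{p},{q},{v},{p,r},{p,s},{p,u},{p,v},{q,r},{q,s},{s,v},{u,v},{p,r,u},{p,s,v},{q,r,s},{s,u,v}} W3={{q},{u},{v},{p,u},{p,v},{q,r},{q,s},{r,u},{s,u},{s,v},{u,v},{p,r,u},{p,s,v},{q,r,s},{s,u,v}} W4={{p},{r},{s},{v},{p,r},{p,s},{p,u},{p,v},{q,r},{q,s},{r,s},{r,u},{s,u},{s,v},{u,v},{p,r,u},{p,s,v},{q,r,s},{s,u,v}}
  W23={{q},{v},{p,u},{p,v},{q,r},{q,s},{s,v},{u,v},{p,r,u},{p,s,v},{q,r,s},{s,u,v}} W24={{p},{v},{p,r},{p,s},{p,u},{p,v},{q,r},{q,s},{s,v},{u,v},{p,r,u},{p,s,v},{q,r,s},{s,u,v}} W34={{v},{p,u},{p,v},{q,r},{q,s},{r,u},{s,u},{s,v},{u,v},{p,r,u},{p,s,v},{q,r,s},{s,u,v}}
  W234={{v},{p,u},{p,v},{q,r},{q,s},{s,v},{u,v},{p,r,u},{p,s,v},{q,r,s},{s,u,v}}
C dims 4,3,1; δ0: rk_F2 2; δ1: rk_F2 1
Ȟ^0 = (4 − 2) − 0 = 2, so Ȟ^0 ≅ Z/2 ⊕ Z/2
Ȟ^1 = (3 − 1) − 2 = 0, so Ȟ^1 ≅ 0
Ȟ^2 = (1 − 0) − 1 = 0, so Ȟ^2 ≅ 0


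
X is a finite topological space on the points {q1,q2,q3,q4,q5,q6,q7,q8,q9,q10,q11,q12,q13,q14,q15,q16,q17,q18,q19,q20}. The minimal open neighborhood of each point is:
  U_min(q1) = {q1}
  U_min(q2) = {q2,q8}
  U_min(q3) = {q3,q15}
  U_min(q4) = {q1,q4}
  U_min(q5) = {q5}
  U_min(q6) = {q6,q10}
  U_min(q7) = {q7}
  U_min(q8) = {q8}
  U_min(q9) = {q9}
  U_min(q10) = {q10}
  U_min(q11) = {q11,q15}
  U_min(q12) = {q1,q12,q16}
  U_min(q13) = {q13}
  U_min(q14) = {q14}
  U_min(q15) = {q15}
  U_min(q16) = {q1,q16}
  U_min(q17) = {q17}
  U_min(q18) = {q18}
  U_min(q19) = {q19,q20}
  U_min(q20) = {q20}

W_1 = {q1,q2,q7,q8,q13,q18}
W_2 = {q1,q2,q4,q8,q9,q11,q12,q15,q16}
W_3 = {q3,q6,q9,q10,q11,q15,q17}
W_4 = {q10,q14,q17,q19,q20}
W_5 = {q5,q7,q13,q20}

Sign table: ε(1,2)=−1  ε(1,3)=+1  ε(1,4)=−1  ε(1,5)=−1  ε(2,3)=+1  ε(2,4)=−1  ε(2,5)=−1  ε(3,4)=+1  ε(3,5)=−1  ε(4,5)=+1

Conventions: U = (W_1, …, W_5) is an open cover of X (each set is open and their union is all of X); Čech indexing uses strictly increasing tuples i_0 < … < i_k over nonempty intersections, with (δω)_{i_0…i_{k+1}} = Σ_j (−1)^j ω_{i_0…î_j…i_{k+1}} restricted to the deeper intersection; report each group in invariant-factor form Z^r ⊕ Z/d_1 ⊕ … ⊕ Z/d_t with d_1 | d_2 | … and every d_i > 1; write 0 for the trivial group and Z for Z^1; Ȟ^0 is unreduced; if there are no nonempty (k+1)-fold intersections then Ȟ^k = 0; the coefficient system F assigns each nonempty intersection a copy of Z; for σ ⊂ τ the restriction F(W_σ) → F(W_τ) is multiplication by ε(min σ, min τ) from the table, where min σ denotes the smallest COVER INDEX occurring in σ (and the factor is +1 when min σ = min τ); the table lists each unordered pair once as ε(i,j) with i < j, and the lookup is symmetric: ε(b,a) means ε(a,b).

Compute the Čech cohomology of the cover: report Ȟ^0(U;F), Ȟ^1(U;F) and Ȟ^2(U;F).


Ȟ^0 = Z; Ȟ^1 = Z; Ȟ^2 = 0

cover nerve:
  W12={q1,q2,q8} W15={q7,q13} W23={q9,q11,q15} W34={q10,q17} W45={q20}
C dims 5,5; δ0: rk 4, SNF 1^4
Ȟ^0: (5−4)−0=1 ⇒ Z
Ȟ^1: (5−0)−4=1 ⇒ Z
Ȟ^2: (0−0)−0=0 ⇒ 0


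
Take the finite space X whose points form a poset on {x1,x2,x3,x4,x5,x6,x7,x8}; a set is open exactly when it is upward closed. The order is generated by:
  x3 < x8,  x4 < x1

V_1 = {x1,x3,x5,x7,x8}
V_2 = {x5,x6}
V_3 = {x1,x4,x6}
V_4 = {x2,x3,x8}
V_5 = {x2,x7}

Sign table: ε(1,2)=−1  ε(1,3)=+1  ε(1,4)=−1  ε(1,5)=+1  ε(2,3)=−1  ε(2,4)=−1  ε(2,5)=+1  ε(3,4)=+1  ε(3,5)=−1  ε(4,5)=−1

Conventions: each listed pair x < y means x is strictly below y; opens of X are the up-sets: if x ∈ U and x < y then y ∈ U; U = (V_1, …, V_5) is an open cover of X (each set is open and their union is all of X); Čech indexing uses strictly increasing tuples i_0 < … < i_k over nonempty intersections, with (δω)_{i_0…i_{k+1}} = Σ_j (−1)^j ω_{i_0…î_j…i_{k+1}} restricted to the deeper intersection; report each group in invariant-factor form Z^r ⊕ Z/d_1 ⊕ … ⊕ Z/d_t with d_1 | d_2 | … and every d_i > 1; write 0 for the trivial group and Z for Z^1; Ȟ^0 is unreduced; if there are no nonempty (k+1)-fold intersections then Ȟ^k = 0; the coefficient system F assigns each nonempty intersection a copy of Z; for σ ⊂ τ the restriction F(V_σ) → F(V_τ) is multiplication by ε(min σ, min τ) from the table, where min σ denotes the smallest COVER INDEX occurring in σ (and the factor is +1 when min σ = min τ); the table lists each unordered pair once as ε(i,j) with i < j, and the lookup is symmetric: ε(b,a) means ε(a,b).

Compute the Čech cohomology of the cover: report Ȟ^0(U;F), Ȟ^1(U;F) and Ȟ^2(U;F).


Ȟ^0(U;F) ≅ Z,  Ȟ^1(U;F) ≅ Z^2,  Ȟ^2(U;F) ≅ 0

intersection data:
  V12={x5} V13={x1} V14={x3,x8} V15={x7} V23={x6} V45={x2}
C dims 5,6; δ0: rk 4, SNF 1^4
Ȟ^0 = (5 − 4) − 0 = 1, so Ȟ^0 ≅ Z
Ȟ^1 = (6 − 0) − 4 = 2, so Ȟ^1 ≅ Z^2
Ȟ^2 = (0 − 0) − 0 = 0, so Ȟ^2 ≅ 0


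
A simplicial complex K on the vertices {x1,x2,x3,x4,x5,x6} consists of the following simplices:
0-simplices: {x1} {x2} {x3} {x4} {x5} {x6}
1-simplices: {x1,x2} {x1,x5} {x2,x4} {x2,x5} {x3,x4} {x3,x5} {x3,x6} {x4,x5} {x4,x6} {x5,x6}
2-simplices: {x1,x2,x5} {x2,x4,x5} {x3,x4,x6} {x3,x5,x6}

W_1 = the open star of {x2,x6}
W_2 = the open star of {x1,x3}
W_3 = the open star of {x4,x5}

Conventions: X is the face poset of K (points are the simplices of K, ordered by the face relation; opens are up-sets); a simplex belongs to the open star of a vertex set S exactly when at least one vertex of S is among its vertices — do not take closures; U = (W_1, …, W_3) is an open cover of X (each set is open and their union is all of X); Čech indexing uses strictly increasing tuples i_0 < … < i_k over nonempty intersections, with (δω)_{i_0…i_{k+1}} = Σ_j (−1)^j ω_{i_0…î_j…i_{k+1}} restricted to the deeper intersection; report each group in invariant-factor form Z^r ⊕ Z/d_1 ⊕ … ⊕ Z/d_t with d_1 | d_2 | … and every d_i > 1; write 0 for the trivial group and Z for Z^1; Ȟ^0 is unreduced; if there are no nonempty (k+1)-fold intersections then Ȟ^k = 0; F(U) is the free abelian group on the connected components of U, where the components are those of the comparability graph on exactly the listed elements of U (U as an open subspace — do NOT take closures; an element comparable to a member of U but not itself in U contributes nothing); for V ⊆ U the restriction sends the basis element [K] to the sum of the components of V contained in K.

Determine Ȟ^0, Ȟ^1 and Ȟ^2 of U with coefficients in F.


Ȟ^0 ≅ Z, Ȟ^1 ≅ Z, Ȟ^2 ≅ 0

nerve simplices:
  W1={{x2},{x6},{x1,x2},{x2,x4},{x2,x5},{x3,x6},{x4,x6},{x5,x6},{x1,x2,x5},{x2,x4,x5},{x3,x4,x6},{x3,x5,x6}} W2={{x1},{x3},{x1,x2},{x1,x5},{x3,x4},{x3,x5},{x3,x6},{x1,x2,x5},{x3,x4,x6},{x3,x5,x6}} W3={{x4},{x5},{x1,x5},{x2,x4},{x2,x5},{x3,x4},{x3,x5},{x4,x5},{x4,x6},{x5,x6},{x1,x2,x5},{x2,x4,x5},{x3,x4,x6},{x3,x5,x6}}
  W12={{x1,x2},{x3,x6},{x1,x2,x5},{x3,x4,x6},{x3,x5,x6}} W13={{x2,x4},{x2,x5},{x4,x6},{x5,x6},{x1,x2,x5},{x2,x4,x5},{x3,x4,x6},{x3,x5,x6}} W23={{x1,x5},{x3,x4},{x3,x5},{x1,x2,x5},{x3,x4,x6},{x3,x5,x6}}
  W123={{x1,x2,x5},{x3,x4,x6},{x3,x5,x6}}
components per intersection:
  W1: {{x2},{x1,x2},{x2,x4},{x2,x5},{x1,x2,x5},{x2,x4,x5}} {{x6},{x3,x6},{x4,x6},{x5,x6},{x3,x4,x6},{x3,x5,x6}}
  W2: {{x1},{x1,x2},{x1,x5},{x1,x2,x5}} {{x3},{x3,x4},{x3,x5},{x3,x6},{x3,x4,x6},{x3,x5,x6}}
  W3: {{x4},{x5},{x1,x5},{x2,x4},{x2,x5},{x3,x4},{x3,x5},{x4,x5},{x4,x6},{x5,x6},{x1,x2,x5},{x2,x4,x5},{x3,x4,x6},{x3,x5,x6}}
  W12: {{x1,x2},{x1,x2,x5}} {{x3,x6},{x3,x4,x6},{x3,x5,x6}}
  W13: {{x2,x4},{x2,x5},{x1,x2,x5},{x2,x4,x5}} {{x4,x6},{x3,x4,x6}} {{x5,x6},{x3,x5,x6}}
  W23: {{x1,x5},{x1,x2,x5}} {{x3,x4},{x3,x4,x6}} {{x3,x5},{x3,x5,x6}}
  W123: {{x1,x2,x5}} {{x3,x4,x6}} {{x3,x5,x6}}
C dims 5,8,3; δ0: rk 4, SNF 1^4; δ1: rk 3, SNF 1^3
degree 0: 5−4−0 = 1 → Ȟ^0 ≅ Z
degree 1: 8−3−4 = 1 → Ȟ^1 ≅ Z
degree 2: 3−0−3 = 0 → Ȟ^2 ≅ 0


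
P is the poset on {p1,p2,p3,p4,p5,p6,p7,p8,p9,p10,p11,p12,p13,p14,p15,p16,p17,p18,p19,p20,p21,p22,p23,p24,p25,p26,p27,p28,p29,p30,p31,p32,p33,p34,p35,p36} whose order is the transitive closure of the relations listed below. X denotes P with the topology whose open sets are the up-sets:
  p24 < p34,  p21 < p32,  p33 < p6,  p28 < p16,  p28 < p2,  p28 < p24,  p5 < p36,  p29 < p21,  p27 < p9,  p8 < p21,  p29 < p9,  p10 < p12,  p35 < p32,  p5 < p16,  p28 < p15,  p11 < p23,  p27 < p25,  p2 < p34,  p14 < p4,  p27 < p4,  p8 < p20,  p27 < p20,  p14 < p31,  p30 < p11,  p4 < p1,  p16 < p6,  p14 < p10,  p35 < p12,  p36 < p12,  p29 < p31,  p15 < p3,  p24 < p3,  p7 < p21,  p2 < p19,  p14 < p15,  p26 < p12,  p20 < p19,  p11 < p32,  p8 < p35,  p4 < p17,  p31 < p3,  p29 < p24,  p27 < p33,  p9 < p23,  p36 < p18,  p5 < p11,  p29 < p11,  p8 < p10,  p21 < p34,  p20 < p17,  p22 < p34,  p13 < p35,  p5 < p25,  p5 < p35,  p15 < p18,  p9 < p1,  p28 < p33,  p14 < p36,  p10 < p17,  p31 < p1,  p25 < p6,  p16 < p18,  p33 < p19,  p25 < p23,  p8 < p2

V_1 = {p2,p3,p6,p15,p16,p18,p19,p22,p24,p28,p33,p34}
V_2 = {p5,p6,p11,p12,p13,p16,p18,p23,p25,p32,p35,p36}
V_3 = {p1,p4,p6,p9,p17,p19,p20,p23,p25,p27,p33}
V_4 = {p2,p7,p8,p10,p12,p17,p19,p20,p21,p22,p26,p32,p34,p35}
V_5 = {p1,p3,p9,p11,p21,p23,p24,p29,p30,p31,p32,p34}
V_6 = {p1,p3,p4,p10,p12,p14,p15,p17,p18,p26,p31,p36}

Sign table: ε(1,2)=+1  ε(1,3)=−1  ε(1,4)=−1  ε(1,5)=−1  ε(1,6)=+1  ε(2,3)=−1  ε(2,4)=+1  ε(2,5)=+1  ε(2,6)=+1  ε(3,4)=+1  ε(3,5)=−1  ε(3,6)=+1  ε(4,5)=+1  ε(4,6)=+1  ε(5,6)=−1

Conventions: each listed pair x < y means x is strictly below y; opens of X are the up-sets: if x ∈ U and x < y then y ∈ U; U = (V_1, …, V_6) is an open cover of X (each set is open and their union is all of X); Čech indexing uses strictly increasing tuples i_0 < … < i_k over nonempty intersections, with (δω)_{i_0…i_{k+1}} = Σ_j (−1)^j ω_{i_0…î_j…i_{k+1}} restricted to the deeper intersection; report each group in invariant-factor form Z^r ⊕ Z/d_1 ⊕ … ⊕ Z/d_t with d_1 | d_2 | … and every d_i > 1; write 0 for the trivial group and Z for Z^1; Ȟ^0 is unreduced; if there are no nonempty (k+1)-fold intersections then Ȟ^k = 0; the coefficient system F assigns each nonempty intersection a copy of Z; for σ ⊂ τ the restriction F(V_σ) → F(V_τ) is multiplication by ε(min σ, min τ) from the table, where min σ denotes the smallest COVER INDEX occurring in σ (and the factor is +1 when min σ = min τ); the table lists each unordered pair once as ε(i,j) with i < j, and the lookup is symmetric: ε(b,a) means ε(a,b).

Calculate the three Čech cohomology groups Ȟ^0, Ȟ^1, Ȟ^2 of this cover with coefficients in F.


cover nerve:
  V12={p6,p16,p18} V13={p6,p19,p33} V14={p2,p19,p22,p34} V15={p3,p24,p34} V16={p3,p15,p18} V23={p6,p23,p25} V24={p12,p32,p35} V25={p11,p23,p32} V26={p12,p18,p36} V34={p17,p19,p20} V35={p1,p9,p23} V36={p1,p4,p17} V45={p21,p32,p34} V46={p10,p12,p17,p26} V56={p1,p3,p31}
  V123={p6} V126={p18} V134={p19} V145={p34} V156={p3} V235={p23} V245={p32} V246={p12} V346={p17} V356={p1}
C dims 6,15,10; δ0: rk 6, SNF 1^5·2; δ1: rk 9, SNF 1^9
Ȟ^0: (6−6)−0=0 ⇒ 0
Ȟ^1: (15−9)−6=0 plus torsion [2] ⇒ Z/2
Ȟ^2: (10−0)−9=1 ⇒ Z

Ȟ^0 = 0,  Ȟ^1 = Z/2,  Ȟ^2 = Z


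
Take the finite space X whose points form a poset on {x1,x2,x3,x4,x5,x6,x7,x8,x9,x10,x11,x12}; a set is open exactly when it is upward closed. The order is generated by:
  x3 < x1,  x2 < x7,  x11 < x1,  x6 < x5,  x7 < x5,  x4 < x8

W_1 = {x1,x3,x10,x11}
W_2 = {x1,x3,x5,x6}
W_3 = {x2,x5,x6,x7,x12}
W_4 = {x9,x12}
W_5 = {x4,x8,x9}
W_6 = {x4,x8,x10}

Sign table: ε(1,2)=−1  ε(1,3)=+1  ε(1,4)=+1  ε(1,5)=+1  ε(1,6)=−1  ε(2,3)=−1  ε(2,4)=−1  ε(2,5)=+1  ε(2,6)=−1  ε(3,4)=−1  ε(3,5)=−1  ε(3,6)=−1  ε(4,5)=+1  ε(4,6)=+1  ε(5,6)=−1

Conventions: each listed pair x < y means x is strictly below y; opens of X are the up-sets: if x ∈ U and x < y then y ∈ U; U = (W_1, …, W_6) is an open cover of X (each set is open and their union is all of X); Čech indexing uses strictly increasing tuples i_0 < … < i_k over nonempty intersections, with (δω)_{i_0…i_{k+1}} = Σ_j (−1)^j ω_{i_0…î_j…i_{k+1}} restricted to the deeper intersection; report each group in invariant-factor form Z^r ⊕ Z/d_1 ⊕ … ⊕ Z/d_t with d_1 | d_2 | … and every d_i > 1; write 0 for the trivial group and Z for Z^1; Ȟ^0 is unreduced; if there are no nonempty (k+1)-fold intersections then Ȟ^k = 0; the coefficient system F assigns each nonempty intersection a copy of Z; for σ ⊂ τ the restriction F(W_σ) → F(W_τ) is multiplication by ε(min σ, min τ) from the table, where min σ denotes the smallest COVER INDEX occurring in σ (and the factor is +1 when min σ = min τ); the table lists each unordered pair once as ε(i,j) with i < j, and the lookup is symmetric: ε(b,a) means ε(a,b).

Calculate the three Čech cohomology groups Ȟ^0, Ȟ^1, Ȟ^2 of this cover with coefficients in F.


Ȟ^0(U;F) ≅ 0,  Ȟ^1(U;F) ≅ Z/2,  Ȟ^2(U;F) ≅ 0

cover nerve:
  W12={x1,x3} W16={x10} W23={x5,x6} W34={x12} W45={x9} W56={x4,x8}
C dims 6,6; δ0: rk 6, SNF 1^5·2
Ȟ^0: (6−6)−0=0 ⇒ 0
Ȟ^1: (6−0)−6=0 plus torsion [2] ⇒ Z/2
Ȟ^2: (0−0)−0=0 ⇒ 0


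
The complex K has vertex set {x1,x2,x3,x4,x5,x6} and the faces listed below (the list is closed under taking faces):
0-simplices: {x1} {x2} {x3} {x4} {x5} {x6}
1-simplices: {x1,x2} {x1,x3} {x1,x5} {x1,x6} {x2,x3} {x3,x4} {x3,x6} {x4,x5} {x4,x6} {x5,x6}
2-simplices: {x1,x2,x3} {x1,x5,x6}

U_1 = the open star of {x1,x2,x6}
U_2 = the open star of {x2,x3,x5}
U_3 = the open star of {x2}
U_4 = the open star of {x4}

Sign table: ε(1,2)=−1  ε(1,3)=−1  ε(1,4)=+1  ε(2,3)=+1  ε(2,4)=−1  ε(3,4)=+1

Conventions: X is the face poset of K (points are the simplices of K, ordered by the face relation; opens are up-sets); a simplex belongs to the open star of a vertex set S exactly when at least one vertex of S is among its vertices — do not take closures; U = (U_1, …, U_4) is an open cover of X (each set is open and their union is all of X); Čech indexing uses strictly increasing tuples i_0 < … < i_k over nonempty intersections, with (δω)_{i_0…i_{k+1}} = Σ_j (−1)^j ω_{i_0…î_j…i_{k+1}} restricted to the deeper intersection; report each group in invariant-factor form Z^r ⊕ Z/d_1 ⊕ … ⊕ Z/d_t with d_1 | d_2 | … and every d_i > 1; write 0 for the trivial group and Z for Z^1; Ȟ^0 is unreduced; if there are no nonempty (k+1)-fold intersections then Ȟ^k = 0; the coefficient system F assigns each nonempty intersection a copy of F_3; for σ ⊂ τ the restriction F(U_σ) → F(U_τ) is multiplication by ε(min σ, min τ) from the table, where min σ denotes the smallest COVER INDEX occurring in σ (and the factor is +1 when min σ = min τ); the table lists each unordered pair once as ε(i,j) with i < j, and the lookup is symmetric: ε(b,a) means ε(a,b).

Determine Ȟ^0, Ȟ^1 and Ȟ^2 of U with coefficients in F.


nonempty overlaps:
  U1={{x1},{x2},{x6},{x1,x2},{x1,x3},{x1,x5},{x1,x6},{x2,x3},{x3,x6},{x4,x6},{x5,x6},{x1,x2,x3},{x1,x5,x6}} U2={{x2},{x3},{x5},{x1,x2},{x1,x3},{x1,x5},{x2,x3},{x3,x4},{x3,x6},{x4,x5},{x5,x6},{x1,x2,x3},{x1,x5,x6}} U3={{x2},{x1,x2},{x2,x3},{x1,x2,x3}} U4={{x4},{x3,x4},{x4,x5},{x4,x6}}
  U12={{x2},{x1,x2},{x1,x3},{x1,x5},{x2,x3},{x3,x6},{x5,x6},{x1,x2,x3},{x1,x5,x6}} U13={{x2},{x1,x2},{x2,x3},{x1,x2,x3}} U14={{x4,x6}} U23={{x2},{x1,x2},{x2,x3},{x1,x2,x3}} U24={{x3,x4},{x4,x5}}
  U123={{x2},{x1,x2},{x2,x3},{x1,x2,x3}}
C dims 4,5,1; δ0: rk_F3 3; δ1: rk_F3 1
degree 0: 4−3−0 = 1 → Ȟ^0 ≅ Z/3
degree 1: 5−1−3 = 1 → Ȟ^1 ≅ Z/3
degree 2: 1−0−1 = 0 → Ȟ^2 ≅ 0

Ȟ^0 ≅ Z/3, Ȟ^1 ≅ Z/3 and Ȟ^2 ≅ 0


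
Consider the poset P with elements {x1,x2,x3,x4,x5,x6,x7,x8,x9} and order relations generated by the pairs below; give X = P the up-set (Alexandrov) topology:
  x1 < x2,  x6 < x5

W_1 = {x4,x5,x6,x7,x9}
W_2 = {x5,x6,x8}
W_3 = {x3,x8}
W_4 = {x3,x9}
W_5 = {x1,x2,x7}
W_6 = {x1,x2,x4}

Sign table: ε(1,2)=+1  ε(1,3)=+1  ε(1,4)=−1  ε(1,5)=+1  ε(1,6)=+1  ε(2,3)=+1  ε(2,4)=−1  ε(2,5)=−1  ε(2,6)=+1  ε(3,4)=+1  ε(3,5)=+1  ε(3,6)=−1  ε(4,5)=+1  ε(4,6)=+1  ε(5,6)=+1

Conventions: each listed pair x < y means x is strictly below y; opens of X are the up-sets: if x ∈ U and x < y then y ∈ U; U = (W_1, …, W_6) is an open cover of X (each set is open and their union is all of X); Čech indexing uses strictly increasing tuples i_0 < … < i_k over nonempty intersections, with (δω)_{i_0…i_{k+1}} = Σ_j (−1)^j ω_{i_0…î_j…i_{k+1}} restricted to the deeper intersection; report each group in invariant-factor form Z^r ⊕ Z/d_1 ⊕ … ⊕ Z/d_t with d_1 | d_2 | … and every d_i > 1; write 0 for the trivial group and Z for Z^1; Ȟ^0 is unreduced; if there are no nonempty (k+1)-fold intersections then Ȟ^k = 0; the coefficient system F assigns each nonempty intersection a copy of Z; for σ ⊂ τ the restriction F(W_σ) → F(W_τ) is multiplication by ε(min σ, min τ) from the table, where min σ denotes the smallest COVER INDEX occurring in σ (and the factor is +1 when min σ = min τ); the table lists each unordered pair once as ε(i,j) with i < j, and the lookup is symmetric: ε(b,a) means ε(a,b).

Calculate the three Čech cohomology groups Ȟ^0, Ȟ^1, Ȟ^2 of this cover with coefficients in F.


nerve simplices:
  W12={x5,x6} W14={x9} W15={x7} W16={x4} W23={x8} W34={x3} W56={x1,x2}
C dims 6,7; δ0: rk 6, SNF 1^5·2
degree 0: 6−6−0 = 0 → Ȟ^0 ≅ 0
degree 1: 7−0−6 = 1 plus torsion [2] → Ȟ^1 ≅ Z ⊕ Z/2
degree 2: 0−0−0 = 0 → Ȟ^2 ≅ 0

Ȟ^0 ≅ 0, Ȟ^1 ≅ Z ⊕ Z/2 and Ȟ^2 ≅ 0


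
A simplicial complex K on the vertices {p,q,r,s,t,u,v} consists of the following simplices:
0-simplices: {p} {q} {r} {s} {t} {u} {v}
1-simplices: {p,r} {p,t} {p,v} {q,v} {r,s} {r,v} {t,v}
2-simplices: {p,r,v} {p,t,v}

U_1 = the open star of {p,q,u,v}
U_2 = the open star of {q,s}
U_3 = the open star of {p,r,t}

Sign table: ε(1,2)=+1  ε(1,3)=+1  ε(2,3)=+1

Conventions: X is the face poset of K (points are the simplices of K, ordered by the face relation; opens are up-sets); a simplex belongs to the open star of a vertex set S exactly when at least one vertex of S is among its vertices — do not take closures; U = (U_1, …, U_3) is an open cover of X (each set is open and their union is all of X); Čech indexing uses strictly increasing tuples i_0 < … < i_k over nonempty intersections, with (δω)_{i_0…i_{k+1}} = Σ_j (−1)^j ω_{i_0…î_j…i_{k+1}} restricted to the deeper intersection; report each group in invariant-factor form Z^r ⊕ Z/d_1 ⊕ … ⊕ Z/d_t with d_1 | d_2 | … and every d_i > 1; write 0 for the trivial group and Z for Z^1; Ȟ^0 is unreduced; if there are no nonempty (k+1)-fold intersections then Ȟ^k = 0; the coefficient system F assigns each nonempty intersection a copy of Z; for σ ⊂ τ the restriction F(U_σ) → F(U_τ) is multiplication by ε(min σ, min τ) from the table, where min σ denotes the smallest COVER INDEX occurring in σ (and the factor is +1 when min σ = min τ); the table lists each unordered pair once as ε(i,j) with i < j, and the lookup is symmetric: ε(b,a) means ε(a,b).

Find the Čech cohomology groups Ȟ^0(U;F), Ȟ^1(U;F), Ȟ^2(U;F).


nonempty intersections:
  U1={{p},{q},{u},{v},{p,r},{p,t},{p,v},{q,v},{r,v},{t,v},{p,r,v},{p,t,v}} U2={{q},{s},{q,v},{r,s}} U3={{p},{r},{t},{p,r},{p,t},{p,v},{r,s},{r,v},{t,v},{p,r,v},{p,t,v}}
  U12={{q},{q,v}} U13={{p},{p,r},{p,t},{p,v},{r,v},{t,v},{p,r,v},{p,t,v}} U23={{r,s}}
C dims 3,3; δ0: rk 2, SNF 1^2
Ȟ^0: (3−2)−0=1 ⇒ Z
Ȟ^1: (3−0)−2=1 ⇒ Z
Ȟ^2: (0−0)−0=0 ⇒ 0

Ȟ^0 = Z,  Ȟ^1 = Z,  Ȟ^2 = 0


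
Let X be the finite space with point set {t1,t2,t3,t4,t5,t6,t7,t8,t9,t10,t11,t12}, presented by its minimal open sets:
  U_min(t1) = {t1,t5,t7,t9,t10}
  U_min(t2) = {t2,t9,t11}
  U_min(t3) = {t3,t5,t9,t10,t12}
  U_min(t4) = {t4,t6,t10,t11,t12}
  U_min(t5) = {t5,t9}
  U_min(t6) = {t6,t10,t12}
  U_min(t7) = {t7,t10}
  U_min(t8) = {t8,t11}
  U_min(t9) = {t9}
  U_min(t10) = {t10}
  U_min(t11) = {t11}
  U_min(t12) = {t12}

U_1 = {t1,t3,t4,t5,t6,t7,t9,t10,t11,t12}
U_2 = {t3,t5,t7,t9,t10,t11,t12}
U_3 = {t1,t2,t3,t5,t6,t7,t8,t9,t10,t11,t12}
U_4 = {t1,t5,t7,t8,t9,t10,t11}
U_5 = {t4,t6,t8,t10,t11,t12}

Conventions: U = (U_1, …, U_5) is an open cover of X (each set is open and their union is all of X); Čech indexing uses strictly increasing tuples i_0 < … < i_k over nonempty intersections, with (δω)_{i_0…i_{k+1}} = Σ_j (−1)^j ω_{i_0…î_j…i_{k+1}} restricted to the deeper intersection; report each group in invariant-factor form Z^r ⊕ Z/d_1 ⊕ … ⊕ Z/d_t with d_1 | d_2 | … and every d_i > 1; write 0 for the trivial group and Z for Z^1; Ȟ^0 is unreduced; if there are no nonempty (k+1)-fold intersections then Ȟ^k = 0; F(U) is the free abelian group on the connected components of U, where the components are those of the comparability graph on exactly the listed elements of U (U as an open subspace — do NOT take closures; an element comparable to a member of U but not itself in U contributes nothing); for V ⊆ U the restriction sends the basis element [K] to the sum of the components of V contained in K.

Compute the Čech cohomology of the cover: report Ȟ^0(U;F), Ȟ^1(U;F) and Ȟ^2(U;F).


cover nerve:
  U12={t3,t5,t7,t9,t10,t11,t12} U13={t1,t3,t5,t6,t7,t9,t10,t11,t12} U14={t1,t5,t7,t9,t10,t11} U15={t4,t6,t10,t11,t12} U23={t3,t5,t7,t9,t10,t11,t12} U24={t5,t7,t9,t10,t11} U25={t10,t11,t12} U34={t1,t5,t7,t8,t9,t10,t11} U35={t6,t8,t10,t11,t12} U45={t8,t10,t11}
  U123={t3,t5,t7,t9,t10,t11,t12} U124={t5,t7,t9,t10,t11} U125={t10,t11,t12} U134={t1,t5,t7,t9,t10,t11} U135={t6,t10,t11,t12} U145={t10,t11} U234={t5,t7,t9,t10,t11} U235={t10,t11,t12} U245={t10,t11} U345={t8,t10,t11}
  U1234={t5,t7,t9,t10,t11} U1235={t10,t11,t12} U1245={t10,t11} U1345={t10,t11} U2345={t10,t11}
  U12345={t10,t11}
components per intersection:
  U1: {t1,t3,t4,t5,t6,t7,t9,t10,t11,t12}
  U2: {t3,t5,t7,t9,t10,t12} {t11}
  U3: {t1,t2,t3,t5,t6,t7,t8,t9,t10,t11,t12}
  U4: {t1,t5,t7,t9,t10} {t8,t11}
  U5: {t4,t6,t8,t10,t11,t12}
  U12: {t3,t5,t7,t9,t10,t12} {t11}
  U13: {t1,t3,t5,t6,t7,t9,t10,t12} {t11}
  U14: {t1,t5,t7,t9,t10} {t11}
  U15: {t4,t6,t10,t11,t12}
  U23: {t3,t5,t7,t9,t10,t12} {t11}
  U24: {t5,t9} {t7,t10} {t11}
  U25: {t10} {t11} {t12}
  U34: {t1,t5,t7,t9,t10} {t8,t11}
  U35: {t6,t10,t12} {t8,t11}
  U45: {t8,t11} {t10}
  U123: {t3,t5,t7,t9,t10,t12} {t11}
  U124: {t5,t9} {t7,t10} {t11}
  U125: {t10} {t11} {t12}
  U134: {t1,t5,t7,t9,t10} {t11}
  U135: {t6,t10,t12} {t11}
  U145: {t10} {t11}
  U234: {t5,t9} {t7,t10} {t11}
  U235: {t10} {t11} {t12}
  U245: {t10} {t11}
  U345: {t8,t11} {t10}
  U1234: {t5,t9} {t7,t10} {t11}
  U1235: {t10} {t11} {t12}
  U1245: {t10} {t11}
  U1345: {t10} {t11}
  U2345: {t10} {t11}
  U12345: {t10} {t11}
C dims 7,21,24,12; δ0: rk 6, SNF 1^6; δ1: rk 14, SNF 1^14; δ2: rk 10, SNF 1^10
Ȟ^0: (7−6)−0=1 ⇒ Z
Ȟ^1: (21−14)−6=1 ⇒ Z
Ȟ^2: (24−10)−14=0 ⇒ 0

Ȟ^0 = Z,  Ȟ^1 = Z,  Ȟ^2 = 0


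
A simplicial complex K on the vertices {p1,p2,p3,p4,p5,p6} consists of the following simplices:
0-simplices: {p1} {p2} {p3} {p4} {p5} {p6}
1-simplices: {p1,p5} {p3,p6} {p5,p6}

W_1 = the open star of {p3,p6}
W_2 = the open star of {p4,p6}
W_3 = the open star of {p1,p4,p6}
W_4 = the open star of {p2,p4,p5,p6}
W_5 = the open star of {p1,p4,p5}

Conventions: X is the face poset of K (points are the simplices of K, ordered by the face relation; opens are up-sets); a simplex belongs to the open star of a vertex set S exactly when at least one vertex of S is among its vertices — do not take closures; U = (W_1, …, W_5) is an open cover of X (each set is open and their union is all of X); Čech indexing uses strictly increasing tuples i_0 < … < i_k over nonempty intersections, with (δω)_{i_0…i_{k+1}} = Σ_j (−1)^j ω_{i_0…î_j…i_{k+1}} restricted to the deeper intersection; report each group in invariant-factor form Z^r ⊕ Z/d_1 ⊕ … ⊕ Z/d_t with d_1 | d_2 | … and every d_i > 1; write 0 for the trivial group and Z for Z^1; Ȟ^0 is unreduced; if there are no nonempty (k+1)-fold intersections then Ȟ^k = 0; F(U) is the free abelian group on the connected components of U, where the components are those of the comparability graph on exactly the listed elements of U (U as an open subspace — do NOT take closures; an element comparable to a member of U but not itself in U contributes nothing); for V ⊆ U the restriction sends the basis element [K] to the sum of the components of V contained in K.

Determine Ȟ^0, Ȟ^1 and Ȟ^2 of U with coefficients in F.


Ȟ^0(U;F) ≅ Z^3; Ȟ^1(U;F) ≅ 0; Ȟ^2(U;F) ≅ 0

nerve simplices:
  W1={{p3},{p6},{p3,p6},{p5,p6}} W2={{p4},{p6},{p3,p6},{p5,p6}} W3={{p1},{p4},{p6},{p1,p5},{p3,p6},{p5,p6}} W4={{p2},{p4},{p5},{p6},{p1,p5},{p3,p6},{p5,p6}} W5={{p1},{p4},{p5},{p1,p5},{p5,p6}}
  W12={{p6},{p3,p6},{p5,p6}} W13={{p6},{p3,p6},{p5,p6}} W14={{p6},{p3,p6},{p5,p6}} W15={{p5,p6}} W23={{p4},{p6},{p3,p6},{p5,p6}} W24={{p4},{p6},{p3,p6},{p5,p6}} W25={{p4},{p5,p6}} W34={{p4},{p6},{p1,p5},{p3,p6},{p5,p6}} W35={{p1},{p4},{p1,p5},{p5,p6}} W45={{p4},{p5},{p1,p5},{p5,p6}}
  W123={{p6},{p3,p6},{p5,p6}} W124={{p6},{p3,p6},{p5,p6}} W125={{p5,p6}} W134={{p6},{p3,p6},{p5,p6}} W135={{p5,p6}} W145={{p5,p6}} W234={{p4},{p6},{p3,p6},{p5,p6}} W235={{p4},{p5,p6}} W245={{p4},{p5,p6}} W345={{p4},{p1,p5},{p5,p6}}
  W1234={{p6},{p3,p6},{p5,p6}} W1235={{p5,p6}} W1245={{p5,p6}} W1345={{p5,p6}} W2345={{p4},{p5,p6}}
  W12345={{p5,p6}}
components per intersection:
  W1: {{p3},{p6},{p3,p6},{p5,p6}}
  W2: {{p4}} {{p6},{p3,p6},{p5,p6}}
  W3: {{p1},{p1,p5}} {{p4}} {{p6},{p3,p6},{p5,p6}}
  W4: {{p2}} {{p4}} {{p5},{p6},{p1,p5},{p3,p6},{p5,p6}}
  W5: {{p1},{p5},{p1,p5},{p5,p6}} {{p4}}
  W12: {{p6},{p3,p6},{p5,p6}}
  W13: {{p6},{p3,p6},{p5,p6}}
  W14: {{p6},{p3,p6},{p5,p6}}
  W15: {{p5,p6}}
  W23: {{p4}} {{p6},{p3,p6},{p5,p6}}
  W24: {{p4}} {{p6},{p3,p6},{p5,p6}}
  W25: {{p4}} {{p5,p6}}
  W34: {{p4}} {{p6},{p3,p6},{p5,p6}} {{p1,p5}}
  W35: {{p1},{p1,p5}} {{p4}} {{p5,p6}}
  W45: {{p4}} {{p5},{p1,p5},{p5,p6}}
  W123: {{p6},{p3,p6},{p5,p6}}
  W124: {{p6},{p3,p6},{p5,p6}}
  W125: {{p5,p6}}
  W134: {{p6},{p3,p6},{p5,p6}}
  W135: {{p5,p6}}
  W145: {{p5,p6}}
  W234: {{p4}} {{p6},{p3,p6},{p5,p6}}
  W235: {{p4}} {{p5,p6}}
  W245: {{p4}} {{p5,p6}}
  W345: {{p4}} {{p1,p5}} {{p5,p6}}
  W1234: {{p6},{p3,p6},{p5,p6}}
  W1235: {{p5,p6}}
  W1245: {{p5,p6}}
  W1345: {{p5,p6}}
  W2345: {{p4}} {{p5,p6}}
  W12345: {{p5,p6}}
C dims 11,18,15,6; δ0: rk 8, SNF 1^8; δ1: rk 10, SNF 1^10; δ2: rk 5, SNF 1^5
degree 0: 11−8−0 = 3 → Ȟ^0 ≅ Z^3
degree 1: 18−10−8 = 0 → Ȟ^1 ≅ 0
degree 2: 15−5−10 = 0 → Ȟ^2 ≅ 0


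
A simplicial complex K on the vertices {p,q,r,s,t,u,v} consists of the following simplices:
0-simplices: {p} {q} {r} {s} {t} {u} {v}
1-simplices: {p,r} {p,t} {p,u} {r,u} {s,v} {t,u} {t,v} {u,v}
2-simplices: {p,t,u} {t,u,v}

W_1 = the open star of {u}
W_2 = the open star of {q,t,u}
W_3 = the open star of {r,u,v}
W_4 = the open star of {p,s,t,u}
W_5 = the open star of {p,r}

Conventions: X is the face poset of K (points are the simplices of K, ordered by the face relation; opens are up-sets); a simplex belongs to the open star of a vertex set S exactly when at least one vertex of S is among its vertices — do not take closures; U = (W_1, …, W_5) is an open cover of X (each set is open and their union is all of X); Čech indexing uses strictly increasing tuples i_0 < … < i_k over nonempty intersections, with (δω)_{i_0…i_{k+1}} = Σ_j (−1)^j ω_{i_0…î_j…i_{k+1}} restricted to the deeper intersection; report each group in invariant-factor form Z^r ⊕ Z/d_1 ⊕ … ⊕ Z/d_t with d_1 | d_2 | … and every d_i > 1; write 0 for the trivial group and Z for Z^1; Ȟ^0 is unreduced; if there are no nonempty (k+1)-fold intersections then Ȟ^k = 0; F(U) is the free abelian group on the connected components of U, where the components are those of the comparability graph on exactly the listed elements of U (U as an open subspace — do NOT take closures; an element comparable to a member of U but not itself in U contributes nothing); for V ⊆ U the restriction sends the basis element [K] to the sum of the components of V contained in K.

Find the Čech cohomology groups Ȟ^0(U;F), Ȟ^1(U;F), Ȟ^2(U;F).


cover nerve:
  W1={{u},{p,u},{r,u},{t,u},{u,v},{p,t,u},{t,u,v}} W2={{q},{t},{u},{p,t},{p,u},{r,u},{t,u},{t,v},{u,v},{p,t,u},{t,u,v}} W3={{r},{u},{v},{p,r},{p,u},{r,u},{s,v},{t,u},{t,v},{u,v},{p,t,u},{t,u,v}} W4={{p},{s},{t},{u},{p,r},{p,t},{p,u},{r,u},{s,v},{t,u},{t,v},{u,v},{p,t,u},{t,u,v}} W5={{p},{r},{p,r},{p,t},{p,u},{r,u},{p,t,u}}
  W12={{u},{p,u},{r,u},{t,u},{u,v},{p,t,u},{t,u,v}} W13={{u},{p,u},{r,u},{t,u},{u,v},{p,t,u},{t,u,v}} W14={{u},{p,u},{r,u},{t,u},{u,v},{p,t,u},{t,u,v}} W15={{p,u},{r,u},{p,t,u}} W23={{u},{p,u},{r,u},{t,u},{t,v},{u,v},{p,t,u},{t,u,v}} W24={{t},{u},{p,t},{p,u},{r,u},{t,u},{t,v},{u,v},{p,t,u},{t,u,v}} W25={{p,t},{p,u},{r,u},{p,t,u}} W34={{u},{p,r},{p,u},{r,u},{s,v},{t,u},{t,v},{u,v},{p,t,u},{t,u,v}} W35={{r},{p,r},{p,u},{r,u},{p,t,u}} W45={{p},{p,r},{p,t},{p,u},{r,u},{p,t,u}}
  W123={{u},{p,u},{r,u},{t,u},{u,v},{p,t,u},{t,u,v}} W124={{u},{p,u},{r,u},{t,u},{u,v},{p,t,u},{t,u,v}} W125={{p,u},{r,u},{p,t,u}} W134={{u},{p,u},{r,u},{t,u},{u,v},{p,t,u},{t,u,v}} W135={{p,u},{r,u},{p,t,u}} W145={{p,u},{r,u},{p,t,u}} W234={{u},{p,u},{r,u},{t,u},{t,v},{u,v},{p,t,u},{t,u,v}} W235={{p,u},{r,u},{p,t,u}} W245={{p,t},{p,u},{r,u},{p,t,u}} W345={{p,r},{p,u},{r,u},{p,t,u}}
  W1234={{u},{p,u},{r,u},{t,u},{u,v},{p,t,u},{t,u,v}} W1235={{p,u},{r,u},{p,t,u}} W1245={{p,u},{r,u},{p,t,u}} W1345={{p,u},{r,u},{p,t,u}} W2345={{p,u},{r,u},{p,t,u}}
  W12345={{p,u},{r,u},{p,t,u}}
components per intersection:
  W1: {{u},{p,u},{r,u},{t,u},{u,v},{p,t,u},{t,u,v}}
  W2: {{q}} {{t},{u},{p,t},{p,u},{r,u},{t,u},{t,v},{u,v},{p,t,u},{t,u,v}}
  W3: {{r},{u},{v},{p,r},{p,u},{r,u},{s,v},{t,u},{t,v},{u,v},{p,t,u},{t,u,v}}
  W4: {{p},{t},{u},{p,r},{p,t},{p,u},{r,u},{t,u},{t,v},{u,v},{p,t,u},{t,u,v}} {{s},{s,v}}
  W5: {{p},{r},{p,r},{p,t},{p,u},{r,u},{p,t,u}}
  W12: {{u},{p,u},{r,u},{t,u},{u,v},{p,t,u},{t,u,v}}
  W13: {{u},{p,u},{r,u},{t,u},{u,v},{p,t,u},{t,u,v}}
  W14: {{u},{p,u},{r,u},{t,u},{u,v},{p,t,u},{t,u,v}}
  W15: {{p,u},{p,t,u}} {{r,u}}
  W23: {{u},{p,u},{r,u},{t,u},{t,v},{u,v},{p,t,u},{t,u,v}}
  W24: {{t},{u},{p,t},{p,u},{r,u},{t,u},{t,v},{u,v},{p,t,u},{t,u,v}}
  W25: {{p,t},{p,u},{p,t,u}} {{r,u}}
  W34: {{u},{p,u},{r,u},{t,u},{t,v},{u,v},{p,t,u},{t,u,v}} {{p,r}} {{s,v}}
  W35: {{r},{p,r},{r,u}} {{p,u},{p,t,u}}
  W45: {{p},{p,r},{p,t},{p,u},{p,t,u}} {{r,u}}
  W123: {{u},{p,u},{r,u},{t,u},{u,v},{p,t,u},{t,u,v}}
  W124: {{u},{p,u},{r,u},{t,u},{u,v},{p,t,u},{t,u,v}}
  W125: {{p,u},{p,t,u}} {{r,u}}
  W134: {{u},{p,u},{r,u},{t,u},{u,v},{p,t,u},{t,u,v}}
  W135: {{p,u},{p,t,u}} {{r,u}}
  W145: {{p,u},{p,t,u}} {{r,u}}
  W234: {{u},{p,u},{r,u},{t,u},{t,v},{u,v},{p,t,u},{t,u,v}}
  W235: {{p,u},{p,t,u}} {{r,u}}
  W245: {{p,t},{p,u},{p,t,u}} {{r,u}}
  W345: {{p,r}} {{p,u},{p,t,u}} {{r,u}}
  W1234: {{u},{p,u},{r,u},{t,u},{u,v},{p,t,u},{t,u,v}}
  W1235: {{p,u},{p,t,u}} {{r,u}}
  W1245: {{p,u},{p,t,u}} {{r,u}}
  W1345: {{p,u},{p,t,u}} {{r,u}}
  W2345: {{p,u},{p,t,u}} {{r,u}}
  W12345: {{p,u},{p,t,u}} {{r,u}}
C dims 7,16,17,9; δ0: rk 5, SNF 1^5; δ1: rk 10, SNF 1^10; δ2: rk 7, SNF 1^7
Ȟ^0: (7−5)−0=2 ⇒ Z^2
Ȟ^1: (16−10)−5=1 ⇒ Z
Ȟ^2: (17−7)−10=0 ⇒ 0

Ȟ^0 = Z^2,  Ȟ^1 = Z,  Ȟ^2 = 0


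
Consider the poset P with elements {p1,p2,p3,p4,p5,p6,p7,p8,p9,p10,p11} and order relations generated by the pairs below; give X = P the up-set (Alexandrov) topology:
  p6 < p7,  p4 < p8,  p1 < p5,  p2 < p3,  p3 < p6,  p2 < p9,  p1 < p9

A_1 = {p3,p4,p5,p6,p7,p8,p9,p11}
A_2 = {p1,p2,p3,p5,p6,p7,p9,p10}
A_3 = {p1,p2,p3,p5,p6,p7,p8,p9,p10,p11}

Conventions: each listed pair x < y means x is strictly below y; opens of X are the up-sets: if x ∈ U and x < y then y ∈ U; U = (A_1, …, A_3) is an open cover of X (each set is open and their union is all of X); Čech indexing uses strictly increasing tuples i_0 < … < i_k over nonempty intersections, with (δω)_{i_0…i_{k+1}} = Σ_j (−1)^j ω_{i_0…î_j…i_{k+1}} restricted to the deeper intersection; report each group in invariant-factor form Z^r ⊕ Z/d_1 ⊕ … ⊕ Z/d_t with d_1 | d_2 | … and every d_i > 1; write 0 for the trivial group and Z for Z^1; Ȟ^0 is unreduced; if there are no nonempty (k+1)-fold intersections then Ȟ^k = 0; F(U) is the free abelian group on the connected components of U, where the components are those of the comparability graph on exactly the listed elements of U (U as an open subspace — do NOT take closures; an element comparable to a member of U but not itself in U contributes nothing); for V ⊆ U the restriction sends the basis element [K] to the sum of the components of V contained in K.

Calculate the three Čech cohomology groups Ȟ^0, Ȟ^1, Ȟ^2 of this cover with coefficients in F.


Ȟ^0(U;F) ≅ Z^4, Ȟ^1(U;F) ≅ 0 and Ȟ^2(U;F) ≅ 0

nerve of the cover:
  A12={p3,p5,p6,p7,p9} A13={p3,p5,p6,p7,p8,p9,p11} A23={p1,p2,p3,p5,p6,p7,p9,p10}
  A123={p3,p5,p6,p7,p9}
components per intersection:
  A1: {p3,p6,p7} {p4,p8} {p5} {p9} {p11}
  A2: {p1,p2,p3,p5,p6,p7,p9} {p10}
  A3: {p1,p2,p3,p5,p6,p7,p9} {p8} {p10} {p11}
  A12: {p3,p6,p7} {p5} {p9}
  A13: {p3,p6,p7} {p5} {p8} {p9} {p11}
  A23: {p1,p2,p3,p5,p6,p7,p9} {p10}
  A123: {p3,p6,p7} {p5} {p9}
C dims 11,10,3; δ0: rk 7, SNF 1^7; δ1: rk 3, SNF 1^3
Ȟ^0 = (11 − 7) − 0 = 4, so Ȟ^0 ≅ Z^4
Ȟ^1 = (10 − 3) − 7 = 0, so Ȟ^1 ≅ 0
Ȟ^2 = (3 − 0) − 3 = 0, so Ȟ^2 ≅ 0


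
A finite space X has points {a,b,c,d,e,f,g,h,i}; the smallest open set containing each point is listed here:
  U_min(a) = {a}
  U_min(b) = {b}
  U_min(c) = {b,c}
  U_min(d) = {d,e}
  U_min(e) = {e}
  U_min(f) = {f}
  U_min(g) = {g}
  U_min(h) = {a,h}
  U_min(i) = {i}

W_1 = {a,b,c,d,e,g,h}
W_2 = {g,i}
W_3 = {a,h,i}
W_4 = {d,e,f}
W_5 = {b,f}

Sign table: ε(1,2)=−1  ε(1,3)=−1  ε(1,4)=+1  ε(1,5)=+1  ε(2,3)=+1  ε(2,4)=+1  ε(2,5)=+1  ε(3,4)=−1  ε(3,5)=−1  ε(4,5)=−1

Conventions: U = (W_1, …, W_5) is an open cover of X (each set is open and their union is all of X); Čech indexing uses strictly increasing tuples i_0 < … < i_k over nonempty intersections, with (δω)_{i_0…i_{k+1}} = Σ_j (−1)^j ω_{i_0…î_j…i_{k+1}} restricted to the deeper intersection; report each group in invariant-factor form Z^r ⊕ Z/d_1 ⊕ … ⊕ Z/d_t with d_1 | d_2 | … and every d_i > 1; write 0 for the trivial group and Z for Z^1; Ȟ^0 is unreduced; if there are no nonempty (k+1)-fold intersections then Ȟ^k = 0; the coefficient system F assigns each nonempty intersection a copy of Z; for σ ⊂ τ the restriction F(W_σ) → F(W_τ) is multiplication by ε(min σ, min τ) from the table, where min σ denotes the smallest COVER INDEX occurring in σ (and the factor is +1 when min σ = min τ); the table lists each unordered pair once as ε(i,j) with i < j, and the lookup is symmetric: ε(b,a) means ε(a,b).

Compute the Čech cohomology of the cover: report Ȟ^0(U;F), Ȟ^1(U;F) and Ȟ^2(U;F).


intersection data:
  W12={g} W13={a,h} W14={d,e} W15={b} W23={i} W45={f}
C dims 5,6; δ0: rk 5, SNF 1^4·2
Ȟ^0 = (5 − 5) − 0 = 0, so Ȟ^0 ≅ 0
Ȟ^1 = (6 − 0) − 5 = 1 plus torsion [2], so Ȟ^1 ≅ Z ⊕ Z/2
Ȟ^2 = (0 − 0) − 0 = 0, so Ȟ^2 ≅ 0

Ȟ^0 = 0, Ȟ^1 = Z ⊕ Z/2, Ȟ^2 = 0
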